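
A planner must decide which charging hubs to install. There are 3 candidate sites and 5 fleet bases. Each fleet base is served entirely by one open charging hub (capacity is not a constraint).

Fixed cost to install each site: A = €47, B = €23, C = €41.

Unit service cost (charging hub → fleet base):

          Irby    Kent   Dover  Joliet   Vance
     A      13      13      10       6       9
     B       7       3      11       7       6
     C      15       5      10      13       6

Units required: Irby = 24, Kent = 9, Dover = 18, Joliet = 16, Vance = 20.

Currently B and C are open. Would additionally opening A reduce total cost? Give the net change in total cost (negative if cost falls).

Current service cost with {B, C}: 607.
Adding A: each fleet base re-picks its cheapest; new service cost 591, saving 16.
Extra fixed cost: 47. Net change = 47 − 16 = 31.
(Totals: 671 → 702.)

No — net change +31 (cost rises by 31).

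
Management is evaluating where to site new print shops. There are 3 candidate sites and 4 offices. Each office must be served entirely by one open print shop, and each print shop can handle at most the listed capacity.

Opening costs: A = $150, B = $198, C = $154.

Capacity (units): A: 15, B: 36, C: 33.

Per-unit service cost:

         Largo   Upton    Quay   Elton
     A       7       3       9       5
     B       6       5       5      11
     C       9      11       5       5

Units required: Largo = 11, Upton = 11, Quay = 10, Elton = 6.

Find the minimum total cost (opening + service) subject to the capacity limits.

Minimum total cost: 516

Open {A, C}: Largo→C 9·11=99, Upton→A 3·11=33, Quay→C 5·10=50, Elton→C 5·6=30.
Loads: A carries 11/15, C carries 27/33. Service 212; fixed 304; total 516.
Next best feasible plan costs 549.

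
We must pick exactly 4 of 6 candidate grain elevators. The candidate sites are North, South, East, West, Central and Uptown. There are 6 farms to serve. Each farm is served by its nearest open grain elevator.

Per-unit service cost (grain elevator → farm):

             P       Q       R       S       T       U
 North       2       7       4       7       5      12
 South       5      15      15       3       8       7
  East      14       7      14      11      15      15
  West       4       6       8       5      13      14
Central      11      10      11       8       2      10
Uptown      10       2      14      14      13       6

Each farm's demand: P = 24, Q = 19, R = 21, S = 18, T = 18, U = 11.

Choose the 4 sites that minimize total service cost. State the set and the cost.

With exactly 4 open, each farm uses its cheapest among the chosen.
{North, South, Central, Uptown}: P→North 2·24=48, Q→Uptown 2·19=38, R→North 4·21=84, S→South 3·18=54, T→Central 2·18=36, U→Uptown 6·11=66. Service cost 326.
{North, West, Central, Uptown}: service cost 362
{North, South, East, Uptown}: service cost 380
Among all 15 size-4 choices, {North, South, Central, Uptown} is lowest.

Choose North, South, Central and Uptown; total service cost 326.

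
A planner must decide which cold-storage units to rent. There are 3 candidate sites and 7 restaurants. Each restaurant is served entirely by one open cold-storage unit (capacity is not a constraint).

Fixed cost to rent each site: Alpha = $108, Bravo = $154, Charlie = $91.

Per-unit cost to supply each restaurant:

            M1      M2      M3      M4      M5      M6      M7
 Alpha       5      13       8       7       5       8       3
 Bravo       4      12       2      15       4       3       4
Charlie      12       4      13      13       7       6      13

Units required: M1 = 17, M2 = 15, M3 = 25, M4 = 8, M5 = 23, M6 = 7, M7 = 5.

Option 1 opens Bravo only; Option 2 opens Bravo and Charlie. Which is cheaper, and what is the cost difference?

Option 2 is cheaper by 45.

Option 1: {Bravo}: M1→Bravo 4·17=68, M2→Bravo 12·15=180, M3→Bravo 2·25=50, M4→Bravo 15·8=120, M5→Bravo 4·23=92, M6→Bravo 3·7=21, M7→Bravo 4·5=20. Service 551; fixed 154; total 705.
Option 2: {Bravo, Charlie}: M1→Bravo 4·17=68, M2→Charlie 4·15=60, M3→Bravo 2·25=50, M4→Charlie 13·8=104, M5→Bravo 4·23=92, M6→Bravo 3·7=21, M7→Bravo 4·5=20. Service 415; fixed 245; total 660.
Difference: |705 − 660| = 45.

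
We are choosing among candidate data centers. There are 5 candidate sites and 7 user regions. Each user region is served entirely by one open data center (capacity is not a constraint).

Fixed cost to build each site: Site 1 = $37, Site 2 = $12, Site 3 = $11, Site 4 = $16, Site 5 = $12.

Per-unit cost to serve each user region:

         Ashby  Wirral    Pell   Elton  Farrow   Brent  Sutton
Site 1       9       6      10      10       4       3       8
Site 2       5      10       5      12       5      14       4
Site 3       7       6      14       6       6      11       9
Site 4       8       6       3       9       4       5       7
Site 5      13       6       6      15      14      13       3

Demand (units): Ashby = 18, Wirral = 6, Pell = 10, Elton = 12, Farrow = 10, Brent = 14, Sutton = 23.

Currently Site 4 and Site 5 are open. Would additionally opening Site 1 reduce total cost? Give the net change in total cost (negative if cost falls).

No — net change +9 (cost rises by 9).

Current service cost with {Site 4, Site 5}: 497.
Adding Site 1: each user region re-picks its cheapest; new service cost 469, saving 28.
Extra fixed cost: 37. Net change = 37 − 28 = 9.
(Totals: 525 → 534.)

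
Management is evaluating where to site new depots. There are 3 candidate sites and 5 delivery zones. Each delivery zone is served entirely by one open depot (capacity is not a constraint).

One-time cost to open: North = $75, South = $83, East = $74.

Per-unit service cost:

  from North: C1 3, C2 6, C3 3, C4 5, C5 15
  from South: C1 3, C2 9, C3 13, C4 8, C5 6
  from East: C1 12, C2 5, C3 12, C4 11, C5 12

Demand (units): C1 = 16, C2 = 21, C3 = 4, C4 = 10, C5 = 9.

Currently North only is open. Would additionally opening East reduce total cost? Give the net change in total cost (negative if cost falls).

Current service cost with {North}: 371.
Adding East: each delivery zone re-picks its cheapest; new service cost 323, saving 48.
Extra fixed cost: 74. Net change = 74 − 48 = 26.
(Totals: 446 → 472.)

No — net change +26 (cost rises by 26).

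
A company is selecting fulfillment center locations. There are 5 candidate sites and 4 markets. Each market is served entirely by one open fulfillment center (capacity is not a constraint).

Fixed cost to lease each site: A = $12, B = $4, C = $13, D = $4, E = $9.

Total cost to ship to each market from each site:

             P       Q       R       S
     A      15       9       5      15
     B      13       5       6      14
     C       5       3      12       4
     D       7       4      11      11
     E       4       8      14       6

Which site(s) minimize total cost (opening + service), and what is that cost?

Open B and E; minimum total cost 34.

For any fixed open set, each market goes to its cheapest open site; total = fixed + service.
{B, E}: P→E 4, Q→B 5, R→B 6, S→E 6. Service 21; fixed 13; total 34.
{B, C}: service 18 + fixed 17 = 35
{B, D}: P→D 7, Q→D 4, R→B 6, S→D 11. Service 28; fixed 8; total 36.
{A, B, C, D, E}: P→E 4, Q→C 3, R→A 5, S→C 4. Service 16; fixed 42; total 58.
No other subset beats 34.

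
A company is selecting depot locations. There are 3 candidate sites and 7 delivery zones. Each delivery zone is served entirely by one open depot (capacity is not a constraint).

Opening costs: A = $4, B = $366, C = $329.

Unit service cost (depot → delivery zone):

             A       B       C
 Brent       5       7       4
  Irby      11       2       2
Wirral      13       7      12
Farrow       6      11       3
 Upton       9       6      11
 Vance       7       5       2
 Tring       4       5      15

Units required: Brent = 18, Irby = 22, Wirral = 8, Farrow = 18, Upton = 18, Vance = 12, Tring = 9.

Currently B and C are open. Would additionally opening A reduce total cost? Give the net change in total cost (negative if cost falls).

Current service cost with {B, C}: 403.
Adding A: each delivery zone re-picks its cheapest; new service cost 394, saving 9.
Extra fixed cost: 4. Net change = 4 − 9 = -5.
(Totals: 1098 → 1093.)

Yes — net change −5 (cost falls by 5).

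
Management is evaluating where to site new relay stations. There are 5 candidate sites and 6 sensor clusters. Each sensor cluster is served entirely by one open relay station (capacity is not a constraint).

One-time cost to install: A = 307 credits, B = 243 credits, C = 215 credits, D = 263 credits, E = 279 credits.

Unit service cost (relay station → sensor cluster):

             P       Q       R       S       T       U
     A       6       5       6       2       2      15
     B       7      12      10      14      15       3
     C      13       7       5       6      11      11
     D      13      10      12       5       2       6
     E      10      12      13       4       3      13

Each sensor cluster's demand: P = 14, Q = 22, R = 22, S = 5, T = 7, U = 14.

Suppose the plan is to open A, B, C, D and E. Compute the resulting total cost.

Each sensor cluster is assigned to its cheapest site among the open ones.
{A, B, C, D, E}: P→A 6·14=84, Q→A 5·22=110, R→C 5·22=110, S→A 2·5=10, T→A 2·7=14, U→B 3·14=42. Service 370; fixed 1307; total 1677.

Total cost: 1677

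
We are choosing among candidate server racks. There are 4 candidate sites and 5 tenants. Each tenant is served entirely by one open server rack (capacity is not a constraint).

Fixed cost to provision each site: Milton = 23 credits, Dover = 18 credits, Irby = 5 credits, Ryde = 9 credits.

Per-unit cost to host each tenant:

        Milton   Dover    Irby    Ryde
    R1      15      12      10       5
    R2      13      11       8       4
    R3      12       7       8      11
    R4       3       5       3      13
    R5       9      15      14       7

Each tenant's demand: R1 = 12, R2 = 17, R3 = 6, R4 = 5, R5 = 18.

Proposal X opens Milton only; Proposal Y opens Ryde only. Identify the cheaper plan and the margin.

Proposal Y is cheaper by 279.

Proposal X: {Milton}: R1→Milton 15·12=180, R2→Milton 13·17=221, R3→Milton 12·6=72, R4→Milton 3·5=15, R5→Milton 9·18=162. Service 650; fixed 23; total 673.
Proposal Y: {Ryde}: R1→Ryde 5·12=60, R2→Ryde 4·17=68, R3→Ryde 11·6=66, R4→Ryde 13·5=65, R5→Ryde 7·18=126. Service 385; fixed 9; total 394.
Difference: |673 − 394| = 279.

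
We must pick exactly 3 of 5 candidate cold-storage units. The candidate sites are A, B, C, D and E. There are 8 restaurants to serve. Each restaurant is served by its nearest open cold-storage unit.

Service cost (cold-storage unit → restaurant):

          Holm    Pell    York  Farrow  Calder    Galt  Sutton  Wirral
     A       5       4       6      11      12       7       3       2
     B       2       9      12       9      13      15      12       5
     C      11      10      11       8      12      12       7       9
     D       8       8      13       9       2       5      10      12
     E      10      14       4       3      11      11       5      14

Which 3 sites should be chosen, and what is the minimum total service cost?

Choose A, D and E; total service cost 28.

With exactly 3 open, each restaurant uses its cheapest among the chosen.
{A, D, E}: Holm→A 5, Pell→A 4, York→E 4, Farrow→E 3, Calder→D 2, Galt→D 5, Sutton→A 3, Wirral→A 2. Service cost 28.
{A, B, D}: service cost 33
{B, D, E}: service cost 34
Among all 10 size-3 choices, {A, D, E} is lowest.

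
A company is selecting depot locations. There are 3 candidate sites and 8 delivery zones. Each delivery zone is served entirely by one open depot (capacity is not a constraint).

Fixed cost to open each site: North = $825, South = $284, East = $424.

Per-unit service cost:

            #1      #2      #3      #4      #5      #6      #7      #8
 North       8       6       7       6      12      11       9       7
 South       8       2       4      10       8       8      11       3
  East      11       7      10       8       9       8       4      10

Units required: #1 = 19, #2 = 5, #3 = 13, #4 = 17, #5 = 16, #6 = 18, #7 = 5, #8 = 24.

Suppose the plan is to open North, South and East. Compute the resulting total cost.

Each delivery zone is assigned to its cheapest site among the open ones.
{North, South, East}: #1→North 8·19=152, #2→South 2·5=10, #3→South 4·13=52, #4→North 6·17=102, #5→South 8·16=128, #6→South 8·18=144, #7→East 4·5=20, #8→South 3·24=72. Service 680; fixed 1533; total 2213.

Total cost: 2213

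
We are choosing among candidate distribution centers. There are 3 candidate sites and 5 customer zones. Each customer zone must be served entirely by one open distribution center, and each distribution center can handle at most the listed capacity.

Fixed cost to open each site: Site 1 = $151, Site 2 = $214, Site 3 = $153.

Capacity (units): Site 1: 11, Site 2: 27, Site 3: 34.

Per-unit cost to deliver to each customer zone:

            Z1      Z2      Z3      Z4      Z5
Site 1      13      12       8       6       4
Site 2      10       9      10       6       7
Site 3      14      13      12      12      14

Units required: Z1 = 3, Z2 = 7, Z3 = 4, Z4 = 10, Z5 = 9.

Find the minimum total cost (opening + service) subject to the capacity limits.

Minimum total cost: 580

Open {Site 3}: Z1→Site 3 14·3=42, Z2→Site 3 13·7=91, Z3→Site 3 12·4=48, Z4→Site 3 12·10=120, Z5→Site 3 14·9=126.
Loads: Site 3 carries 33/34. Service 427; fixed 153; total 580.
Next best feasible plan costs 594.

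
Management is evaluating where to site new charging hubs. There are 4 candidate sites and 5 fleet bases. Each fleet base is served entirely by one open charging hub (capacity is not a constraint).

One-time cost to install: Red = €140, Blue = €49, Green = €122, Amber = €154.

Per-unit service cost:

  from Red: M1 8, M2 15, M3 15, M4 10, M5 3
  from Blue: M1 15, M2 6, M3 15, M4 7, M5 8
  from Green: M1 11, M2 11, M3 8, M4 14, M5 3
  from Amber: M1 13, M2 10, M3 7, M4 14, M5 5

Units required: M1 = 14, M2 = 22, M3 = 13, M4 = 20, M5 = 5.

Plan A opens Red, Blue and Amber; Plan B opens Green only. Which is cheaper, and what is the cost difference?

Plan A: {Red, Blue, Amber}: M1→Red 8·14=112, M2→Blue 6·22=132, M3→Amber 7·13=91, M4→Blue 7·20=140, M5→Red 3·5=15. Service 490; fixed 343; total 833.
Plan B: {Green}: M1→Green 11·14=154, M2→Green 11·22=242, M3→Green 8·13=104, M4→Green 14·20=280, M5→Green 3·5=15. Service 795; fixed 122; total 917.
Difference: |833 − 917| = 84.

Plan A is cheaper by 84.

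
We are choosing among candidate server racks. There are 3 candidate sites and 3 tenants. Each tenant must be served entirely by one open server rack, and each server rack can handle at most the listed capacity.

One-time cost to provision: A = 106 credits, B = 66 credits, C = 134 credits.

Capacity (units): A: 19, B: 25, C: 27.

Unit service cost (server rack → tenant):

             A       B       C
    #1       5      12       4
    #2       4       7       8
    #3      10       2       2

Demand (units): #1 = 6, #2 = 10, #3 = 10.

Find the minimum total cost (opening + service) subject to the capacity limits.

Open {C}: #1→C 4·6=24, #2→C 8·10=80, #3→C 2·10=20.
Loads: C carries 26/27. Service 124; fixed 134; total 258.
Next best feasible plan costs 262.

Minimum total cost: 258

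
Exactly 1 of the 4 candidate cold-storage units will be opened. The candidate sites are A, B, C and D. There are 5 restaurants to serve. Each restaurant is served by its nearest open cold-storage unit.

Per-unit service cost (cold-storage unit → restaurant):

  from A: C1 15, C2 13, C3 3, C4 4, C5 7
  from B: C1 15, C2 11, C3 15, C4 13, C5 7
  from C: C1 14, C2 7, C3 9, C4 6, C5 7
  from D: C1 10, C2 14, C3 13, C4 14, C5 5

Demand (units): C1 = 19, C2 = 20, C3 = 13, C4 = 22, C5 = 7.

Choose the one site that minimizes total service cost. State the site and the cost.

With exactly 1 open, each restaurant uses its cheapest among the chosen.
{C}: C1→C 14·19=266, C2→C 7·20=140, C3→C 9·13=117, C4→C 6·22=132, C5→C 7·7=49. Service cost 704.
{A}: service cost 721
{D}: service cost 982
Among all 4 size-1 choices, {C} is lowest.

Choose C only; total service cost 704.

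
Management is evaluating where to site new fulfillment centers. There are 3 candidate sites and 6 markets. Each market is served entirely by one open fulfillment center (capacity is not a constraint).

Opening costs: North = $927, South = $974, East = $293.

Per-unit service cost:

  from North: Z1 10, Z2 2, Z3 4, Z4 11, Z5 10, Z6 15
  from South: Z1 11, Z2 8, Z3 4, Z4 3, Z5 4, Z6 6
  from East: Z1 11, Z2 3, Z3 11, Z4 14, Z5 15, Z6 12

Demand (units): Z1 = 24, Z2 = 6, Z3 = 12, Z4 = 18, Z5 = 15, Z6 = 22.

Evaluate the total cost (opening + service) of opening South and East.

Total cost: 1843

Each market is assigned to its cheapest site among the open ones.
{South, East}: Z1→South 11·24=264, Z2→East 3·6=18, Z3→South 4·12=48, Z4→South 3·18=54, Z5→South 4·15=60, Z6→South 6·22=132. Service 576; fixed 1267; total 1843.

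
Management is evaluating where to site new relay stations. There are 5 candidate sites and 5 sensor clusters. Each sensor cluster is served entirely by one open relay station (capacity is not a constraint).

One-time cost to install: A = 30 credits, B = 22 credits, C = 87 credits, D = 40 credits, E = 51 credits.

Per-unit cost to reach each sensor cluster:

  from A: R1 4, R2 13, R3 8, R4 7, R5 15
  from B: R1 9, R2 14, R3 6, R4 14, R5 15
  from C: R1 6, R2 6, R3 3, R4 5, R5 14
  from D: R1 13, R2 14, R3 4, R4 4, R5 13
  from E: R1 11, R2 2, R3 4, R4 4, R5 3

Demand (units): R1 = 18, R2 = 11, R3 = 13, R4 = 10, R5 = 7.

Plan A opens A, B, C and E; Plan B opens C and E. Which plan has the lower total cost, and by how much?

Plan B is cheaper by 16.

Plan A: {A, B, C, E}: R1→A 4·18=72, R2→E 2·11=22, R3→C 3·13=39, R4→E 4·10=40, R5→E 3·7=21. Service 194; fixed 190; total 384.
Plan B: {C, E}: R1→C 6·18=108, R2→E 2·11=22, R3→C 3·13=39, R4→E 4·10=40, R5→E 3·7=21. Service 230; fixed 138; total 368.
Difference: |384 − 368| = 16.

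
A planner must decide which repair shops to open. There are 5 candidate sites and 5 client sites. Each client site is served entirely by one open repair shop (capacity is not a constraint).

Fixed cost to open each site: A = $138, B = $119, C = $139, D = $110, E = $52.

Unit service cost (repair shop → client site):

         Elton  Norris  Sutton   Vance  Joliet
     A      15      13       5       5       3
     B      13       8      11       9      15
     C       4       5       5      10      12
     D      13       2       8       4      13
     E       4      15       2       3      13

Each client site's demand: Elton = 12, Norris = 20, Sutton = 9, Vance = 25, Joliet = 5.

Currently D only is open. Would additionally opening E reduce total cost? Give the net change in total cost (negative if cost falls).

Yes — net change −135 (cost falls by 135).

Current service cost with {D}: 433.
Adding E: each client site re-picks its cheapest; new service cost 246, saving 187.
Extra fixed cost: 52. Net change = 52 − 187 = -135.
(Totals: 543 → 408.)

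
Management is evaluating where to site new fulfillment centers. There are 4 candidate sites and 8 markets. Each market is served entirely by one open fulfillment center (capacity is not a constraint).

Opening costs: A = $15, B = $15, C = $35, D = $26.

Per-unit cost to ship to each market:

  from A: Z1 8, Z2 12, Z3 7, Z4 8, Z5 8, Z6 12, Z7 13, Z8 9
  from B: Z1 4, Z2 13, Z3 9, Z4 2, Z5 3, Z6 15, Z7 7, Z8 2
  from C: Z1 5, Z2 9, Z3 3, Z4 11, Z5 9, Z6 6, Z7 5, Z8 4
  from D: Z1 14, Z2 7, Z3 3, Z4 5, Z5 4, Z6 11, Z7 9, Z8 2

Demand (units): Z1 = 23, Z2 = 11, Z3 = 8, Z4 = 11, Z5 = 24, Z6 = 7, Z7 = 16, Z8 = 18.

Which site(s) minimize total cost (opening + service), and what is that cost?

Open B and C; minimum total cost 517.

For any fixed open set, each market goes to its cheapest open site; total = fixed + service.
{B, C}: Z1→B 4·23=92, Z2→C 9·11=99, Z3→C 3·8=24, Z4→B 2·11=22, Z5→B 3·24=72, Z6→C 6·7=42, Z7→C 5·16=80, Z8→B 2·18=36. Service 467; fixed 50; total 517.
{B, C, D}: service 445 + fixed 76 = 521
{A, B, C}: Z1→B 4·23=92, Z2→C 9·11=99, Z3→C 3·8=24, Z4→B 2·11=22, Z5→B 3·24=72, Z6→C 6·7=42, Z7→C 5·16=80, Z8→B 2·18=36. Service 467; fixed 65; total 532.
{A, B, C, D}: service 445 + fixed 91 = 536
No other subset beats 517.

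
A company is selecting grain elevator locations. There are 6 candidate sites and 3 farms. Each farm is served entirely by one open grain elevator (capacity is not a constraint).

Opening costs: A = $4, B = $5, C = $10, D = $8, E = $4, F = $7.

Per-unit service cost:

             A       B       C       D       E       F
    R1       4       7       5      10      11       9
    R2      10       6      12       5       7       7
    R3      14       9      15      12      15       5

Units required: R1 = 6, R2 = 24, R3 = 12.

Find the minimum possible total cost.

Minimum total cost: 223

For any fixed open set, each farm goes to its cheapest open site; total = fixed + service.
{A, D, F}: R1→A 4·6=24, R2→D 5·24=120, R3→F 5·12=60. Service 204; fixed 19; total 223.
{A, D, E, F}: R1→A 4·6=24, R2→D 5·24=120, R3→F 5·12=60. Service 204; fixed 23; total 227.
{A, B, D, F}: R1→A 4·6=24, R2→D 5·24=120, R3→F 5·12=60. Service 204; fixed 24; total 228.
{A, B, C, D, E, F}: R1→A 4·6=24, R2→D 5·24=120, R3→F 5·12=60. Service 204; fixed 38; total 242.
No other subset beats 223.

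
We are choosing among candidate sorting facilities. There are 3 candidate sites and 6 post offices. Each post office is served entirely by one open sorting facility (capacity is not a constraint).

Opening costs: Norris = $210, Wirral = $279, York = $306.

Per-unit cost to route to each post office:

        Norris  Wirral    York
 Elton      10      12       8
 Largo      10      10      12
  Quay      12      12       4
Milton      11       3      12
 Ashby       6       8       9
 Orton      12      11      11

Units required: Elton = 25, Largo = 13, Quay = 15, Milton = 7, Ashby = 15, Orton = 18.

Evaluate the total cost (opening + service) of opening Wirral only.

Total cost: 1228

Each post office is assigned to its cheapest site among the open ones.
{Wirral}: Elton→Wirral 12·25=300, Largo→Wirral 10·13=130, Quay→Wirral 12·15=180, Milton→Wirral 3·7=21, Ashby→Wirral 8·15=120, Orton→Wirral 11·18=198. Service 949; fixed 279; total 1228.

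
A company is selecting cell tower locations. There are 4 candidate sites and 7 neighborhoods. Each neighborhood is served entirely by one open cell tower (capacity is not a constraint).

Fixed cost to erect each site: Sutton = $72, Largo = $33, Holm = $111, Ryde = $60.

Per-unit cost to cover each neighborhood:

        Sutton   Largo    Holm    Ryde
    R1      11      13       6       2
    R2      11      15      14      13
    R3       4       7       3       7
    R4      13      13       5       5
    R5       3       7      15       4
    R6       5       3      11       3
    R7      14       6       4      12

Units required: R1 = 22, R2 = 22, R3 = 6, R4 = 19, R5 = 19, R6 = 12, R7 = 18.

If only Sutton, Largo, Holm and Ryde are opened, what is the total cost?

Total cost: 840

Each neighborhood is assigned to its cheapest site among the open ones.
{Sutton, Largo, Holm, Ryde}: R1→Ryde 2·22=44, R2→Sutton 11·22=242, R3→Holm 3·6=18, R4→Holm 5·19=95, R5→Sutton 3·19=57, R6→Largo 3·12=36, R7→Holm 4·18=72. Service 564; fixed 276; total 840.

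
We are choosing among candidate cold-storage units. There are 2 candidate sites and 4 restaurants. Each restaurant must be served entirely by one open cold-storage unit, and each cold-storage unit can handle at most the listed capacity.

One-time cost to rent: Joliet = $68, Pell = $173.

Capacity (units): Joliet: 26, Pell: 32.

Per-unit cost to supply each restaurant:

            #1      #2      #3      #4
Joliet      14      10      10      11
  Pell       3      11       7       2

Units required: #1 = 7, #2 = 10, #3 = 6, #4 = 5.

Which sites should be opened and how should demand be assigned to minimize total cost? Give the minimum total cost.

Open {Pell}: #1→Pell 3·7=21, #2→Pell 11·10=110, #3→Pell 7·6=42, #4→Pell 2·5=10.
Loads: Pell carries 28/32. Service 183; fixed 173; total 356.
Next best feasible plan costs 414.

Minimum total cost: 356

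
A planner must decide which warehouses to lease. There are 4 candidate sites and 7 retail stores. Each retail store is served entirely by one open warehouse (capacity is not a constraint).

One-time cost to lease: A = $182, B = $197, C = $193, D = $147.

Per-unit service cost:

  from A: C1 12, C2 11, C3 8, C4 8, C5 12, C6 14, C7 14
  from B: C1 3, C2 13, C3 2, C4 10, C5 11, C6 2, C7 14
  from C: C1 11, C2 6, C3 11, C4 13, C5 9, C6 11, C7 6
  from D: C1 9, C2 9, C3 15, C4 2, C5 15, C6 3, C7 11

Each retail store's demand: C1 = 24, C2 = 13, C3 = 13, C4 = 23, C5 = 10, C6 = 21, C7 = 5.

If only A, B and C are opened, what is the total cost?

Total cost: 1094

Each retail store is assigned to its cheapest site among the open ones.
{A, B, C}: C1→B 3·24=72, C2→C 6·13=78, C3→B 2·13=26, C4→A 8·23=184, C5→C 9·10=90, C6→B 2·21=42, C7→C 6·5=30. Service 522; fixed 572; total 1094.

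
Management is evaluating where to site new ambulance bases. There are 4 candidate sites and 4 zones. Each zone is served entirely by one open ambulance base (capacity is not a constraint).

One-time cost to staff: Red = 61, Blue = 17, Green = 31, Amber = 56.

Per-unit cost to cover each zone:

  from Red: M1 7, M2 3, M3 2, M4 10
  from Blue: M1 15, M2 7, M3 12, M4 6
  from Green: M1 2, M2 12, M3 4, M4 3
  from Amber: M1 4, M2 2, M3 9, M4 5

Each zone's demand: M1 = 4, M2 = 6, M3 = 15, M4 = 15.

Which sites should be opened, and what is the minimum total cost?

For any fixed open set, each zone goes to its cheapest open site; total = fixed + service.
{Red, Green}: M1→Green 2·4=8, M2→Red 3·6=18, M3→Red 2·15=30, M4→Green 3·15=45. Service 101; fixed 92; total 193.
{Blue, Green}: service 155 + fixed 48 = 203
{Red, Blue, Green}: M1→Green 2·4=8, M2→Red 3·6=18, M3→Red 2·15=30, M4→Green 3·15=45. Service 101; fixed 109; total 210.
{Red, Blue, Green, Amber}: service 95 + fixed 165 = 260
No other subset beats 193.

Open Red and Green; minimum total cost 193.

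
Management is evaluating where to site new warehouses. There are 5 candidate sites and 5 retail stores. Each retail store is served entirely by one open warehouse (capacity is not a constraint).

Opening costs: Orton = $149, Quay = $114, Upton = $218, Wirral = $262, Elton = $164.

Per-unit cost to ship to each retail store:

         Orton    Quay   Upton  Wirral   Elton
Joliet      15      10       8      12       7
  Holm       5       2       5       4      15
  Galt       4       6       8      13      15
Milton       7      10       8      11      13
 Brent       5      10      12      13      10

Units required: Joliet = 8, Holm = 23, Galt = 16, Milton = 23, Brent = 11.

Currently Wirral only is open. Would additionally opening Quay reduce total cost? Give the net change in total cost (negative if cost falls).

Yes — net change −116 (cost falls by 116).

Current service cost with {Wirral}: 792.
Adding Quay: each retail store re-picks its cheapest; new service cost 562, saving 230.
Extra fixed cost: 114. Net change = 114 − 230 = -116.
(Totals: 1054 → 938.)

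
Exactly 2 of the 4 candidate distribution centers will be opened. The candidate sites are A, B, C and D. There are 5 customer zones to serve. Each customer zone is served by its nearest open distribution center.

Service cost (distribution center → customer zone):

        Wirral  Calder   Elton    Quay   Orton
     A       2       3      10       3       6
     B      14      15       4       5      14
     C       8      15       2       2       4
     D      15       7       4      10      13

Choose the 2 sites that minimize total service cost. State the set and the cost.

Choose A and C; total service cost 13.

With exactly 2 open, each customer zone uses its cheapest among the chosen.
{A, C}: Wirral→A 2, Calder→A 3, Elton→C 2, Quay→C 2, Orton→C 4. Service cost 13.
{A, B}: service cost 18
{A, D}: service cost 18
Among all 6 size-2 choices, {A, C} is lowest.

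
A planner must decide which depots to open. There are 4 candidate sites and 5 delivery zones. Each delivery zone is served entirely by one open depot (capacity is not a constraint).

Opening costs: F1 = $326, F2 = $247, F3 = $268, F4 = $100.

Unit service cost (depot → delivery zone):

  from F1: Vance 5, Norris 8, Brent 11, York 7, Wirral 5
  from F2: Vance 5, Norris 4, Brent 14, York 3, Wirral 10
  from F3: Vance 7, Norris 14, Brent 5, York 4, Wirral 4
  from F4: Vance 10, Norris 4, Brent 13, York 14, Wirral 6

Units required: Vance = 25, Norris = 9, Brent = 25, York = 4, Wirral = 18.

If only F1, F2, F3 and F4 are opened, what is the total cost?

Total cost: 1311

Each delivery zone is assigned to its cheapest site among the open ones.
{F1, F2, F3, F4}: Vance→F1 5·25=125, Norris→F2 4·9=36, Brent→F3 5·25=125, York→F2 3·4=12, Wirral→F3 4·18=72. Service 370; fixed 941; total 1311.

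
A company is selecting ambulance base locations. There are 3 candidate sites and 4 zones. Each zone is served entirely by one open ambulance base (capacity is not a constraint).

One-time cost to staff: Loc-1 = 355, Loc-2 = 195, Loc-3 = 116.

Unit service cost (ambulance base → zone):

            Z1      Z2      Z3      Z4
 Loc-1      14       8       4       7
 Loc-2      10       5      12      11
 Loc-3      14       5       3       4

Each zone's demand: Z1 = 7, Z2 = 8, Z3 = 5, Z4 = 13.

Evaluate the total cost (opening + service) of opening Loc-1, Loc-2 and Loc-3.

Total cost: 843

Each zone is assigned to its cheapest site among the open ones.
{Loc-1, Loc-2, Loc-3}: Z1→Loc-2 10·7=70, Z2→Loc-2 5·8=40, Z3→Loc-3 3·5=15, Z4→Loc-3 4·13=52. Service 177; fixed 666; total 843.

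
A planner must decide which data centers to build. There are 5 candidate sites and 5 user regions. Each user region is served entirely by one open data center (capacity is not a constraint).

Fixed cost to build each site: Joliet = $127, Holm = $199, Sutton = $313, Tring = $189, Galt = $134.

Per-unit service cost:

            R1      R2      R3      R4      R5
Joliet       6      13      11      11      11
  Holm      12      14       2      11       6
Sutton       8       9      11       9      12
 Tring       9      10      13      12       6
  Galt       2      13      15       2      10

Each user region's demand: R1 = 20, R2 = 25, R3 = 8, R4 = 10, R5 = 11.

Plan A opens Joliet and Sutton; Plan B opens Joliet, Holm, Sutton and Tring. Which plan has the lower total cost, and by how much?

Plan A: {Joliet, Sutton}: R1→Joliet 6·20=120, R2→Sutton 9·25=225, R3→Joliet 11·8=88, R4→Sutton 9·10=90, R5→Joliet 11·11=121. Service 644; fixed 440; total 1084.
Plan B: {Joliet, Holm, Sutton, Tring}: R1→Joliet 6·20=120, R2→Sutton 9·25=225, R3→Holm 2·8=16, R4→Sutton 9·10=90, R5→Holm 6·11=66. Service 517; fixed 828; total 1345.
Difference: |1084 − 1345| = 261.

Plan A is cheaper by 261.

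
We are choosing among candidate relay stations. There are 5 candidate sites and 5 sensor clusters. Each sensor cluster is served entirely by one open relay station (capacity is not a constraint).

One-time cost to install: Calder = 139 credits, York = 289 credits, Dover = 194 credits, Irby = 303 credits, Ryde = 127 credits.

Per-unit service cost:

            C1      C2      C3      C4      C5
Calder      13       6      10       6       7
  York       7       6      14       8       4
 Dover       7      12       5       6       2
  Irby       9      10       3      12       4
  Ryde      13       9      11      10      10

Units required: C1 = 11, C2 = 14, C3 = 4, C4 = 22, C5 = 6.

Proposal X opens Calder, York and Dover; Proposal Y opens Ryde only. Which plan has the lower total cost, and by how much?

Proposal X: {Calder, York, Dover}: C1→York 7·11=77, C2→Calder 6·14=84, C3→Dover 5·4=20, C4→Calder 6·22=132, C5→Dover 2·6=12. Service 325; fixed 622; total 947.
Proposal Y: {Ryde}: C1→Ryde 13·11=143, C2→Ryde 9·14=126, C3→Ryde 11·4=44, C4→Ryde 10·22=220, C5→Ryde 10·6=60. Service 593; fixed 127; total 720.
Difference: |947 − 720| = 227.

Proposal Y is cheaper by 227.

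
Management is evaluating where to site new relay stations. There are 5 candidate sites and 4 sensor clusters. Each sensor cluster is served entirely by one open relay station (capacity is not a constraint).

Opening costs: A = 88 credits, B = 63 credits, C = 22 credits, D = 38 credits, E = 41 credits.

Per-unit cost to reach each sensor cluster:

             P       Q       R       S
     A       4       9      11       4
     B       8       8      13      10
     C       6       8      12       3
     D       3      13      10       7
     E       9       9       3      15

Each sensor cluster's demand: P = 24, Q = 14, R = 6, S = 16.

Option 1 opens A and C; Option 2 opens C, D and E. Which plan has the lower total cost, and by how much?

Option 2 is cheaper by 81.

Option 1: {A, C}: P→A 4·24=96, Q→C 8·14=112, R→A 11·6=66, S→C 3·16=48. Service 322; fixed 110; total 432.
Option 2: {C, D, E}: P→D 3·24=72, Q→C 8·14=112, R→E 3·6=18, S→C 3·16=48. Service 250; fixed 101; total 351.
Difference: |432 − 351| = 81.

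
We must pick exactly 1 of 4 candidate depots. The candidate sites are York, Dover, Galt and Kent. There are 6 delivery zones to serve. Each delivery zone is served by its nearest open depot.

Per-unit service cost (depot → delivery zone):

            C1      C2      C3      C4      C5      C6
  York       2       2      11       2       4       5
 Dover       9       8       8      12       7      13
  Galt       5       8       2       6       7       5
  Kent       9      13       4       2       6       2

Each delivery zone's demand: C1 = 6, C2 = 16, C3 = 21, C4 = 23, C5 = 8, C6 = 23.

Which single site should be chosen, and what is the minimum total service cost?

With exactly 1 open, each delivery zone uses its cheapest among the chosen.
{York}: C1→York 2·6=12, C2→York 2·16=32, C3→York 11·21=231, C4→York 2·23=46, C5→York 4·8=32, C6→York 5·23=115. Service cost 468.
{Kent}: service cost 486
{Galt}: service cost 509
Among all 4 size-1 choices, {York} is lowest.

Choose York only; total service cost 468.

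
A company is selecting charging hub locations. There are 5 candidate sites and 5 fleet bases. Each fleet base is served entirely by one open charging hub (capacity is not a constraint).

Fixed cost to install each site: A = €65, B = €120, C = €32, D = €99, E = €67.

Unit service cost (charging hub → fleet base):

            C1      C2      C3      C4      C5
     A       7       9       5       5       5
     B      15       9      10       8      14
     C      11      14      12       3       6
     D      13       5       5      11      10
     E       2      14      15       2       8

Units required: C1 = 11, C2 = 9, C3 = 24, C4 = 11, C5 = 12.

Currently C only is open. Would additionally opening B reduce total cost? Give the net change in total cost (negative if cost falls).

No — net change +27 (cost rises by 27).

Current service cost with {C}: 640.
Adding B: each fleet base re-picks its cheapest; new service cost 547, saving 93.
Extra fixed cost: 120. Net change = 120 − 93 = 27.
(Totals: 672 → 699.)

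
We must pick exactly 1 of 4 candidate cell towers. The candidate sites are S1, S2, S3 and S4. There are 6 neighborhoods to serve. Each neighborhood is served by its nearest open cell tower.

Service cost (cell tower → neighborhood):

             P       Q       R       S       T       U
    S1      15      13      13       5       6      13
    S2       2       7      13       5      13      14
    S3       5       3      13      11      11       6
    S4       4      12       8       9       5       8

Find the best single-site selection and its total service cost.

Choose S4 only; total service cost 46.

With exactly 1 open, each neighborhood uses its cheapest among the chosen.
{S4}: P→S4 4, Q→S4 12, R→S4 8, S→S4 9, T→S4 5, U→S4 8. Service cost 46.
{S3}: service cost 49
{S2}: service cost 54
Among all 4 size-1 choices, {S4} is lowest.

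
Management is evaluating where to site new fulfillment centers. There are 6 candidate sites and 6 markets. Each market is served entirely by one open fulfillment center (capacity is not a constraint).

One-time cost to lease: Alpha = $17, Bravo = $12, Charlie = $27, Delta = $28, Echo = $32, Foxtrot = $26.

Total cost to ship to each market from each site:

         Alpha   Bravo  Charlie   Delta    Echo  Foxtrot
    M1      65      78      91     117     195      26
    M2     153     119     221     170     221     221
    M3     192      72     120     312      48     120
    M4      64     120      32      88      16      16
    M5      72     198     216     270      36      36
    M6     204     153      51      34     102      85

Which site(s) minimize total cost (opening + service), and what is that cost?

For any fixed open set, each market goes to its cheapest open site; total = fixed + service.
{Bravo, Delta, Foxtrot}: M1→Foxtrot 26, M2→Bravo 119, M3→Bravo 72, M4→Foxtrot 16, M5→Foxtrot 36, M6→Delta 34. Service 303; fixed 66; total 369.
{Bravo, Delta, Echo, Foxtrot}: service 279 + fixed 98 = 377
{Bravo, Charlie, Foxtrot}: M1→Foxtrot 26, M2→Bravo 119, M3→Bravo 72, M4→Foxtrot 16, M5→Foxtrot 36, M6→Charlie 51. Service 320; fixed 65; total 385.
{Alpha, Bravo, Charlie, Delta, Echo, Foxtrot}: service 279 + fixed 142 = 421
No other subset beats 369.

Open Bravo, Delta and Foxtrot; minimum total cost 369.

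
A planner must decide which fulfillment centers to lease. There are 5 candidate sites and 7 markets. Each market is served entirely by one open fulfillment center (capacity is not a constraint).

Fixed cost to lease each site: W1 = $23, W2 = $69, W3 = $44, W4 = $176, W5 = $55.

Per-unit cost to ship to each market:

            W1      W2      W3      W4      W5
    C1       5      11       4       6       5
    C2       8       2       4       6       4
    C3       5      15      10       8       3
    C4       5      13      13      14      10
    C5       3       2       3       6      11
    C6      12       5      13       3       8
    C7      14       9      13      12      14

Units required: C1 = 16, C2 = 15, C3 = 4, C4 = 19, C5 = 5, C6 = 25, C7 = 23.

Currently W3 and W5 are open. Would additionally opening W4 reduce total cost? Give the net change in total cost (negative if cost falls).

Current service cost with {W3, W5}: 840.
Adding W4: each market re-picks its cheapest; new service cost 692, saving 148.
Extra fixed cost: 176. Net change = 176 − 148 = 28.
(Totals: 939 → 967.)

No — net change +28 (cost rises by 28).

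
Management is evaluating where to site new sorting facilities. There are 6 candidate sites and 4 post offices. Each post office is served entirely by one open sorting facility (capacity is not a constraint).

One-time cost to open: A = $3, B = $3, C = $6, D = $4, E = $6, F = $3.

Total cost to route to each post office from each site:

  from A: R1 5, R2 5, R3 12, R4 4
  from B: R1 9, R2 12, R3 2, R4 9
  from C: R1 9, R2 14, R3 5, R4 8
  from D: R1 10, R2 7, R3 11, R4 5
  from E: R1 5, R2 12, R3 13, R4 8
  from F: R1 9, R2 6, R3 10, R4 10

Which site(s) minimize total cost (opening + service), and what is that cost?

For any fixed open set, each post office goes to its cheapest open site; total = fixed + service.
{A, B}: R1→A 5, R2→A 5, R3→B 2, R4→A 4. Service 16; fixed 6; total 22.
{A, B, F}: service 16 + fixed 9 = 25
{A, B, D}: R1→A 5, R2→A 5, R3→B 2, R4→A 4. Service 16; fixed 10; total 26.
{A, B, C, D, E, F}: R1→A 5, R2→A 5, R3→B 2, R4→A 4. Service 16; fixed 25; total 41.
No other subset beats 22.

Open A and B; minimum total cost 22.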